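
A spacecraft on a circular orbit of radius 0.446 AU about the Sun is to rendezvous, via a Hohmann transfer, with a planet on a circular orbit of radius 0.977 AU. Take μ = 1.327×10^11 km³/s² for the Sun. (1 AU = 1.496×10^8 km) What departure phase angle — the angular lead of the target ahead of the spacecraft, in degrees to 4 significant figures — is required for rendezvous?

In km: r₁ = 0.446 × 1.496×10^8 = 6.67216×10^7 km; r₂ = 0.977 × 1.496×10^8 = 1.461592×10^8 km.
Semi-major axis of the transfer orbit: a_t = (6.67216×10^7 + 1.461592×10^8)/2 = 1.064404×10^8 km.
The half-period of the transfer ellipse is t = π√(a_t³/μ) = 9.4705×10^6 s.
The target's mean motion on its circular orbit is ω₂ = √(μ/r₂³) = 2.0616×10^-7 rad/s.
Angle swept by the target during transfer: ω₂·t = 1.9524 rad = 111.86°.
Arrival is 180° from departure on the ellipse, so φ = 180° − 111.86° = 68.14°.

φ = 68.14°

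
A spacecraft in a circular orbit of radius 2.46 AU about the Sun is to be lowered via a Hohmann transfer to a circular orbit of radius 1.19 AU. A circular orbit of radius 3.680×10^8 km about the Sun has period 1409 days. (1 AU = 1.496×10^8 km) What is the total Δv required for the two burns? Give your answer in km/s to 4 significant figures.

From Kepler's third law T² = 4π²r³/μ at r = 3.680×10^8 km, T = 1409 days = 1409 × 86400 s = 1.217376×10^8 s: μ = 4π²r³/T² = 1.32756×10^11 km³/s².
In km: r₁ = 2.46 × 1.496×10^8 = 3.68016×10^8 km; r₂ = 1.19 × 1.496×10^8 = 1.78024×10^8 km.
The Hohmann ellipse has a_t = (r₁ + r₂)/2 = 2.7302×10^8 km.
Circular speed at r₁: v₁ = √(μ/r₁) = √(1.32756×10^11/3.68016×10^8) = 18.993 km/s.
On the transfer ellipse at r₁, v² = μ(2/r − 1/a) gives v_a = √[μ(2/r₁ − 1/a_t)] = 15.337 km/s.
First burn Δv₁ = |v_a − v₁| = 3.656 km/s.
Circular speed at r₂: v₂ = √(μ/r₂) = 27.308 km/s.
Transfer-orbit speed at r₂: v_p = √[μ(2/r₂ − 1/a_t)] = 31.705 km/s.
Second burn Δv₂ = |v₂ − v_p| = 4.397 km/s.
Δv = Δv₁ + Δv₂ = 3.656 + 4.397 = 8.053 km/s.

Δv = 8.053 km/s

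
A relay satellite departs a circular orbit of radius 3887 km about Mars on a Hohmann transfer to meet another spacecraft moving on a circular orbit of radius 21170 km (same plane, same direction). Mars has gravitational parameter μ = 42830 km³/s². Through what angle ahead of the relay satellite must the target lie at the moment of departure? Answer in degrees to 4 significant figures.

Transfer-ellipse semi-major axis a_t = (r₁ + r₂)/2 = (3887 + 21170)/2 = 12528.5 km.
Transfer time t = π√(a_t³/μ) = 21287.5 s.
Target angular speed ω₂ = √(μ/r₂³) = 6.71882×10^-5 rad/s.
Angle swept by the target during transfer: ω₂·t = 1.4303 rad = 81.95°.
The relay satellite traverses 180° on the transfer ellipse, so the target must lead by 180° − 81.95° = 98.05°.

φ = 98.05°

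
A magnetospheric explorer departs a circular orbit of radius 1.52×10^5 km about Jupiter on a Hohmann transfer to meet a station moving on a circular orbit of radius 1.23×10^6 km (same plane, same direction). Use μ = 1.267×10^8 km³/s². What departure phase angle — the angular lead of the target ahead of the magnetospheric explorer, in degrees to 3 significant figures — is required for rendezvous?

φ = 104°

Transfer-ellipse semi-major axis a_t = (r₁ + r₂)/2 = (1.520×10^5 + 1.230×10^6)/2 = 6.910×10^5 km.
The half-period of the transfer ellipse is t = π√(a_t³/μ) = 1.60317×10^5 s.
Target angular speed ω₂ = √(μ/r₂³) = 8.25146×10^-6 rad/s.
Angle swept by the target during transfer: ω₂·t = 1.3228 rad = 75.79°.
The magnetospheric explorer traverses 180° on the transfer ellipse, so the target must lead by 180° − 75.79° = 104°.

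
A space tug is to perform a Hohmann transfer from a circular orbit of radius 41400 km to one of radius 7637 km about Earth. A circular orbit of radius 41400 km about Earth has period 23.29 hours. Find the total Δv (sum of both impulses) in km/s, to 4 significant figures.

From Kepler's third law T² = 4π²r³/μ at r = 41400 km, T = 23.29 hours = 23.29 × 3600 s = 83844 s: μ = 4π²r³/T² = 3.98489×10^5 km³/s².
Semi-major axis of the transfer orbit: a_t = (41400 + 7637)/2 = 24518.5 km.
Circular speed at r₁: v₁ = √(μ/r₁) = √(3.98489×10^5/41400) = 3.1025 km/s.
On the transfer ellipse at r₁, v² = μ(2/r − 1/a) gives v_a = √[μ(2/r₁ − 1/a_t)] = 1.7315 km/s.
First burn Δv₁ = |v_a − v₁| = 1.371 km/s.
Circular speed at r₂: v₂ = √(μ/r₂) = 7.223 km/s.
Transfer-orbit speed at r₂: v_p = √[μ(2/r₂ − 1/a_t)] = 9.386 km/s.
Second burn Δv₂ = |v₂ − v_p| = 2.163 km/s.
Total Δv = Δv₁ + Δv₂ = 3.534 km/s.

Δv = 3.534 km/s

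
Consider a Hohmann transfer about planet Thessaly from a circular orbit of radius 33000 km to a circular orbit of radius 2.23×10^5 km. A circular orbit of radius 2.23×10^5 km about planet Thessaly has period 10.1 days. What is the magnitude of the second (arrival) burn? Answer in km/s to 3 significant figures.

Δv₂ = 0.790 km/s

From Kepler's third law T² = 4π²r³/μ at r = 2.23×10^5 km, T = 10.1 days = 10.1 × 86400 s = 8.7264×10^5 s: μ = 4π²r³/T² = 5.74916×10^5 km³/s².
The Hohmann ellipse has a_t = (r₁ + r₂)/2 = 1.280×10^5 km.
On the circular orbit at r = 2.230×10^5 km, v_c = √(μ/r) = 1.60565 km/s.
Vis-viva on the transfer ellipse at r = 2.230×10^5 km gives v_t = √[μ(2/r − 1/a_t)] = 0.815270 km/s.
Δv₂ = |v_t − v_c| = |0.815270 − 1.60565| = 0.7904 km/s.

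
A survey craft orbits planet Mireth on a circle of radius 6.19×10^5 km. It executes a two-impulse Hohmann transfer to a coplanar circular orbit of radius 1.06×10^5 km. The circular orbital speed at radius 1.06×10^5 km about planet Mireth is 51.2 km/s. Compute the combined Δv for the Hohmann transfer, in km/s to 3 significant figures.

From the circular-orbit relation v² = μ/r at r = 1.06×10^5 km: μ = v²r = (51.2)² × 1.06×10^5 = 2.77873×10^8 km³/s².
Transfer-ellipse semi-major axis a_t = (r₁ + r₂)/2 = (6.190×10^5 + 1.060×10^5)/2 = 3.625×10^5 km.
At r₁ the circular-orbit speed is v₁ = √(μ/r₁) = 21.19 km/s.
Transfer-orbit speed at r₁ (vis-viva equation): v_a = √[μ(2/r₁ − 1/a_t)] = 11.46 km/s.
First burn Δv₁ = |v_a − v₁| = 9.730 km/s.
Circular speed at r₂: v₂ = √(μ/r₂) = 51.20 km/s.
Transfer-orbit speed at r₂: v_p = √[μ(2/r₂ − 1/a_t)] = 66.91 km/s.
Second burn Δv₂ = |v₂ − v_p| = 15.71 km/s.
Δv = Δv₁ + Δv₂ = 9.730 + 15.71 = 25.44 km/s.

Δv = 25.4 km/s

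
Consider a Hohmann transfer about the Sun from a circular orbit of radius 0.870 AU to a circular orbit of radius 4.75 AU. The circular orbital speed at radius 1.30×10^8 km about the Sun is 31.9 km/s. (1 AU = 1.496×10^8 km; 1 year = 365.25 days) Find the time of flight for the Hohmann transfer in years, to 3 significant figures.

t = 2.36 years

From the circular-orbit relation v² = μ/r at r = 1.30×10^8 km: μ = v²r = (31.9)² × 1.30×10^8 = 1.32289×10^11 km³/s².
In km: r₁ = 0.870 × 1.496×10^8 = 1.30152×10^8 km; r₂ = 4.75 × 1.496×10^8 = 7.106×10^8 km.
The Hohmann ellipse has a_t = (r₁ + r₂)/2 = 4.20376×10^8 km.
Transfer time t = π√(a_t³/μ) = π√((4.20376×10^8)³ / 1.32289×10^11) = 7.445×10^7 s.
Converting: 7.445×10^7 s ÷ 3.15576×10^7 s/year (365.25 × 86400) = 2.36 years.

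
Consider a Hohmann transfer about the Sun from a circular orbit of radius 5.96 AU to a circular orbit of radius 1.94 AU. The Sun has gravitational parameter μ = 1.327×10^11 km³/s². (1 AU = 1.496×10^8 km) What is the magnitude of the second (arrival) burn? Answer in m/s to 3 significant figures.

Δv₂ = 4880 m/s

In km: r₁ = 5.96 × 1.496×10^8 = 8.91616×10^8 km; r₂ = 1.94 × 1.496×10^8 = 2.90224×10^8 km.
The Hohmann ellipse has a_t = (r₁ + r₂)/2 = 5.9092×10^8 km.
On the circular orbit at r = 2.90224×10^8 km, v_c = √(μ/r) = 21.383 km/s.
Transfer-orbit speed at the same r (vis-viva, a = a_t): v_t = √[μ(2/r − 1/a_t)] = 26.266 km/s.
Δv₂ = |v_t − v_c| = |26.266 − 21.383| = 4.883 km/s.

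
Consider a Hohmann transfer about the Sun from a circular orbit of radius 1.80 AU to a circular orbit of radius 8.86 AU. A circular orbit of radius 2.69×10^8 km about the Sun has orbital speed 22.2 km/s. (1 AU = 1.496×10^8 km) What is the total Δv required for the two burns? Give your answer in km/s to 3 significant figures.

Δv = 10.6 km/s

From the circular-orbit relation v² = μ/r at r = 2.69×10^8 km: μ = v²r = (22.2)² × 2.69×10^8 = 1.32574×10^11 km³/s².
In km: r₁ = 1.80 × 1.496×10^8 = 2.6928×10^8 km; r₂ = 8.86 × 1.496×10^8 = 1.325456×10^9 km.
Semi-major axis of the transfer orbit: a_t = (2.6928×10^8 + 1.325456×10^9)/2 = 7.97368×10^8 km.
At r₁ the circular-orbit speed is v₁ = √(μ/r₁) = 22.1885 km/s.
Transfer-orbit speed at r₁ (v² = μ(2/r − 1/a)): v_p = √[μ(2/r₁ − 1/a_t)] = 28.6075 km/s.
First burn Δv₁ = |v_p − v₁| = 6.419 km/s.
At r₂, v₂ = √(μ/r₂) = 10.001 km/s.
Transfer-orbit speed at r₂: v_a = √[μ(2/r₂ − 1/a_t)] = 5.8119 km/s.
Second burn Δv₂ = |v₂ − v_a| = 4.189 km/s.
Δv = Δv₁ + Δv₂ = 6.419 + 4.189 = 10.61 km/s.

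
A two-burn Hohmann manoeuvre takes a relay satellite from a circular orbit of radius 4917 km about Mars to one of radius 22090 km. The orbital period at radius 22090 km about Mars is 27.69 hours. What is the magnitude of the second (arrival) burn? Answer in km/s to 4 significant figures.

From Kepler's third law T² = 4π²r³/μ at r = 22090 km, T = 27.69 hours = 27.69 × 3600 s = 99684 s: μ = 4π²r³/T² = 42824.9 km³/s².
Transfer-ellipse semi-major axis a_t = (r₁ + r₂)/2 = (4917 + 22090)/2 = 13503.5 km.
Circular speed at r = 22090 km: v_c = √(μ/r) = 1.3924 km/s.
Transfer-orbit speed at the same r (vis-viva, a = a_t): v_t = √[μ(2/r − 1/a_t)] = 0.84019 km/s.
Δv₂ = |v_t − v_c| = |0.84019 − 1.3924| = 0.5522 km/s.

Δv₂ = 0.5522 km/s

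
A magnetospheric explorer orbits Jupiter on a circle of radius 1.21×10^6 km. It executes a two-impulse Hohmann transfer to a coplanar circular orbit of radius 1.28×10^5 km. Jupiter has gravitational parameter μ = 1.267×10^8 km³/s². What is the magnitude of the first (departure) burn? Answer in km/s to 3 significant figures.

Transfer-ellipse semi-major axis a_t = (r₁ + r₂)/2 = (1.210×10^6 + 1.280×10^5)/2 = 6.690×10^5 km.
On the circular orbit at r = 1.210×10^6 km, v_c = √(μ/r) = 10.233 km/s.
Vis-viva on the transfer ellipse at r = 1.210×10^6 km gives v_t = √[μ(2/r − 1/a_t)] = 4.4760 km/s.
Δv₁ = |v_t − v_c| = |4.4760 − 10.233| = 5.757 km/s.

Δv₁ = 5.76 km/s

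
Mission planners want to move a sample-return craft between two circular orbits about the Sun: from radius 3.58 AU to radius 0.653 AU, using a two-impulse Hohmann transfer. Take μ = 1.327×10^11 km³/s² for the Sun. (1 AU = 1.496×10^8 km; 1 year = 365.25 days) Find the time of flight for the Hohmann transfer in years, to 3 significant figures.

t = 1.54 years

In km: r₁ = 3.58 × 1.496×10^8 = 5.35568×10^8 km; r₂ = 0.653 × 1.496×10^8 = 9.76888×10^7 km.
Semi-major axis of the transfer orbit: a_t = (5.35568×10^8 + 9.76888×10^7)/2 = 3.166284×10^8 km.
Transfer time t = π√(a_t³/μ) = π√((3.166284×10^8)³ / 1.327×10^11) = 4.859×10^7 s.
Converting: 4.859×10^7 s ÷ 3.15576×10^7 s/year (365.25 × 86400) = 1.54 years.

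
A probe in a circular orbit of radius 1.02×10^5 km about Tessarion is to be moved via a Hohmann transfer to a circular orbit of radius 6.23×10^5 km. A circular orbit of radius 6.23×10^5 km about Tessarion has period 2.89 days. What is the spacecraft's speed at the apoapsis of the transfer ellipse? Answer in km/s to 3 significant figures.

v = 8.32 km/s

From Kepler's third law T² = 4π²r³/μ at r = 6.23×10^5 km, T = 2.89 days = 2.89 × 86400 s = 2.49696×10^5 s: μ = 4π²r³/T² = 1.53109×10^8 km³/s².
Semi-major axis of the transfer orbit: a_t = (1.020×10^5 + 6.230×10^5)/2 = 3.625×10^5 km.
At apoapsis, r = 6.230×10^5 km.
Applying v² = μ(2/r − 1/a_t): v = 8.316 km/s.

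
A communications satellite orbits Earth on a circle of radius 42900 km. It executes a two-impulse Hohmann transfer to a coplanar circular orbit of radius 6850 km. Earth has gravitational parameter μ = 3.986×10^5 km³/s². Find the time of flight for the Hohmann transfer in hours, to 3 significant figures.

Transfer-ellipse semi-major axis a_t = (r₁ + r₂)/2 = (42900 + 6850)/2 = 24875 km.
Transfer time t = π√(a_t³/μ) = π√((24875)³ / 3.986×10^5) = 19520 s.
Converting: 19520 s ÷ 3600 s/hour = 5.42 hours.

t = 5.42 hours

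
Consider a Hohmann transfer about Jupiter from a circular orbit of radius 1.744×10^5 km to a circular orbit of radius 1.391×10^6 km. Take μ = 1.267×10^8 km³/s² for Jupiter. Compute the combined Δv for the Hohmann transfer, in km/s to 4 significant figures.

Δv = 14.02 km/s

Semi-major axis of the transfer orbit: a_t = (1.744×10^5 + 1.391×10^6)/2 = 7.827×10^5 km.
Circular speed at r₁: v₁ = √(μ/r₁) = √(1.267×10^8/1.744×10^5) = 26.95349 km/s.
Transfer-orbit speed at r₁ (v² = μ(2/r − 1/a)): v_p = √[μ(2/r₁ − 1/a_t)] = 35.93196 km/s.
First burn Δv₁ = |v_p − v₁| = 8.978 km/s.
At r₂, v₂ = √(μ/r₂) = 9.544 km/s.
Transfer-orbit speed at r₂: v_a = √[μ(2/r₂ − 1/a_t)] = 4.505 km/s.
Second burn Δv₂ = |v₂ − v_a| = 5.039 km/s.
Δv = Δv₁ + Δv₂ = 8.978 + 5.039 = 14.02 km/s.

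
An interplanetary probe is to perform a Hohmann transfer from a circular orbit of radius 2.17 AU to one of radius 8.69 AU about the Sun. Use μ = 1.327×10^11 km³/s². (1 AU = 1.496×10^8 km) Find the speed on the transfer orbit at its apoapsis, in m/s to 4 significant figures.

In km: r₁ = 2.17 × 1.496×10^8 = 3.24632×10^8 km; r₂ = 8.69 × 1.496×10^8 = 1.300024×10^9 km.
The Hohmann ellipse has a_t = (r₁ + r₂)/2 = 8.12328×10^8 km.
At apoapsis, r = 1.300024×10^9 km.
Applying v² = μ(2/r − 1/a_t): v = 6.387 km/s.

v = 6387 m/s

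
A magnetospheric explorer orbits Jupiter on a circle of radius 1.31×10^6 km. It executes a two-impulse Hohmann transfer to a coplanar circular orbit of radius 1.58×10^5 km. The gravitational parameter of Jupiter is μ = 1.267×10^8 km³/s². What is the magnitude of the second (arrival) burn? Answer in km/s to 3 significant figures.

The Hohmann ellipse has a_t = (r₁ + r₂)/2 = 7.340×10^5 km.
Circular speed at r = 1.580×10^5 km: v_c = √(μ/r) = 28.318 km/s.
Transfer-orbit speed at the same r (vis-viva, a = a_t): v_t = √[μ(2/r − 1/a_t)] = 37.831 km/s.
Δv₂ = |v_t − v_c| = |37.831 − 28.318| = 9.513 km/s.

Δv₂ = 9.51 km/s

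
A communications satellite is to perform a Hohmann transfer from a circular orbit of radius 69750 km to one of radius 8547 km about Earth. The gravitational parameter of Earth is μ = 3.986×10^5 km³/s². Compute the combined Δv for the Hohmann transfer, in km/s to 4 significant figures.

Δv = 3.560 km/s

Transfer-ellipse semi-major axis a_t = (r₁ + r₂)/2 = (69750 + 8547)/2 = 39148.5 km.
At r₁ the circular-orbit speed is v₁ = √(μ/r₁) = 2.391 km/s.
On the transfer ellipse at r₁, v² = μ(2/r − 1/a) gives v_a = √[μ(2/r₁ − 1/a_t)] = 1.117 km/s.
First burn Δv₁ = |v_a − v₁| = 1.274 km/s.
At r₂, v₂ = √(μ/r₂) = 6.829 km/s.
Transfer-orbit speed at r₂: v_p = √[μ(2/r₂ − 1/a_t)] = 9.115 km/s.
Second burn Δv₂ = |v₂ − v_p| = 2.286 km/s.
Δv = Δv₁ + Δv₂ = 1.274 + 2.286 = 3.560 km/s.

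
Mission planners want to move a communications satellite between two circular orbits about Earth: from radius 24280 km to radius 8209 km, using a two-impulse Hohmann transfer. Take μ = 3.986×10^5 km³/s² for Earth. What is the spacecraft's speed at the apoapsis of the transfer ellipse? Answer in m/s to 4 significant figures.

Semi-major axis of the transfer orbit: a_t = (24280 + 8209)/2 = 16244.5 km.
The apoapsis of the transfer ellipse is at r = 24280 km.
Applying v² = μ(2/r − 1/a_t): v = 2.880 km/s.

v = 2880 m/s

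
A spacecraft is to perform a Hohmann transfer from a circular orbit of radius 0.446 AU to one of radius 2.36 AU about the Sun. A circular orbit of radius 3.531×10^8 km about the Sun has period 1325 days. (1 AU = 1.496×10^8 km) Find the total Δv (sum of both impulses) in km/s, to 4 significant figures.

From Kepler's third law T² = 4π²r³/μ at r = 3.531×10^8 km, T = 1325 days = 1325 × 86400 s = 1.1448×10^8 s: μ = 4π²r³/T² = 1.32615×10^11 km³/s².
In km: r₁ = 0.446 × 1.496×10^8 = 6.67216×10^7 km; r₂ = 2.36 × 1.496×10^8 = 3.53056×10^8 km.
Transfer-ellipse semi-major axis a_t = (r₁ + r₂)/2 = (6.67216×10^7 + 3.53056×10^8)/2 = 2.098888×10^8 km.
Circular speed at r₁: v₁ = √(μ/r₁) = √(1.32615×10^11/6.67216×10^7) = 44.58 km/s.
On the transfer ellipse at r₁, v² = μ(2/r − 1/a) gives v_p = √[μ(2/r₁ − 1/a_t)] = 57.82 km/s.
First burn Δv₁ = |v_p − v₁| = 13.24 km/s.
Circular speed at r₂: v₂ = √(μ/r₂) = 19.381 km/s.
Transfer-orbit speed at r₂: v_a = √[μ(2/r₂ − 1/a_t)] = 10.927 km/s.
Second burn Δv₂ = |v₂ − v_a| = 8.454 km/s.
Total Δv = Δv₁ + Δv₂ = 21.69 km/s.

Δv = 21.69 km/s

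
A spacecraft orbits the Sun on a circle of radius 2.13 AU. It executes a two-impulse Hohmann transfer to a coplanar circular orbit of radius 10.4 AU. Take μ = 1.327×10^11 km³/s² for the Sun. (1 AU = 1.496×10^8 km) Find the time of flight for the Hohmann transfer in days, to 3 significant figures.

t = 2860 days

In km: r₁ = 2.13 × 1.496×10^8 = 3.18648×10^8 km; r₂ = 10.4 × 1.496×10^8 = 1.55584×10^9 km.
Transfer-ellipse semi-major axis a_t = (r₁ + r₂)/2 = (3.18648×10^8 + 1.55584×10^9)/2 = 9.37244×10^8 km.
Transfer time t = π√(a_t³/μ) = π√((9.37244×10^8)³ / 1.327×10^11) = 2.475×10^8 s.
Converting: 2.475×10^8 s ÷ 86400 s/day = 2860 days.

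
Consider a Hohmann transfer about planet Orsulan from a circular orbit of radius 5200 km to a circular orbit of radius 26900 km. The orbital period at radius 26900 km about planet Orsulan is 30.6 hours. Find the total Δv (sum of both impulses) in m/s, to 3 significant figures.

From Kepler's third law T² = 4π²r³/μ at r = 26900 km, T = 30.6 hours = 30.6 × 3600 s = 1.1016×10^5 s: μ = 4π²r³/T² = 63324.1 km³/s².
The Hohmann ellipse has a_t = (r₁ + r₂)/2 = 16050 km.
Circular speed at r₁: v₁ = √(μ/r₁) = √(63324.1/5200) = 3.490 km/s.
Transfer-orbit speed at r₁ (vis-viva equation): v_p = √[μ(2/r₁ − 1/a_t)] = 4.518 km/s.
First burn Δv₁ = |v_p − v₁| = 1.028 km/s.
At r₂, v₂ = √(μ/r₂) = 1.5343 km/s.
Transfer-orbit speed at r₂: v_a = √[μ(2/r₂ − 1/a_t)] = 0.87332 km/s.
Second burn Δv₂ = |v₂ − v_a| = 0.6610 km/s.
Total Δv = Δv₁ + Δv₂ = 1.689 km/s.

Δv = 1690 m/s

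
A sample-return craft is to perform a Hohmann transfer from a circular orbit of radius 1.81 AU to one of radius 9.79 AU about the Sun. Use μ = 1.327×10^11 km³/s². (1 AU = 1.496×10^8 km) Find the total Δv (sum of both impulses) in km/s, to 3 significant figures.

Δv = 10.8 km/s

In km: r₁ = 1.81 × 1.496×10^8 = 2.70776×10^8 km; r₂ = 9.79 × 1.496×10^8 = 1.464584×10^9 km.
Transfer-ellipse semi-major axis a_t = (r₁ + r₂)/2 = (2.70776×10^8 + 1.464584×10^9)/2 = 8.6768×10^8 km.
Circular speed at r₁: v₁ = √(μ/r₁) = √(1.327×10^11/2.70776×10^8) = 22.13759 km/s.
On the transfer ellipse at r₁, vis-viva gives v_p = √[μ(2/r₁ − 1/a_t)] = 28.76125 km/s.
First burn Δv₁ = |v_p − v₁| = 6.62366 km/s.
Circular speed at r₂: v₂ = √(μ/r₂) = 9.51871 km/s.
Transfer-orbit speed at r₂: v_a = √[μ(2/r₂ − 1/a_t)] = 5.31745 km/s.
Second burn Δv₂ = |v₂ − v_a| = 4.20126 km/s.
Total Δv = Δv₁ + Δv₂ = 10.82 km/s.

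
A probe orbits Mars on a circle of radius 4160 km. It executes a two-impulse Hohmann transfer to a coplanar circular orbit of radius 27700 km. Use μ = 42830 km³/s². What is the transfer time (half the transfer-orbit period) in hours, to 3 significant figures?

Transfer-ellipse semi-major axis a_t = (r₁ + r₂)/2 = (4160 + 27700)/2 = 15930 km.
Transfer time t = π√(a_t³/μ) = π√((15930)³ / 42830) = 30520 s.
Converting: 30520 s ÷ 3600 s/hour = 8.48 hours.

t = 8.48 hours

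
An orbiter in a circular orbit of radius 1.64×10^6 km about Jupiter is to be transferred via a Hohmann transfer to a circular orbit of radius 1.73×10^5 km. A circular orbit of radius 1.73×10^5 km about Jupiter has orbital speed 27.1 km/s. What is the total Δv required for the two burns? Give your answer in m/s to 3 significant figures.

From the circular-orbit relation v² = μ/r at r = 1.73×10^5 km: μ = v²r = (27.1)² × 1.73×10^5 = 1.27053×10^8 km³/s².
Semi-major axis of the transfer orbit: a_t = (1.640×10^6 + 1.730×10^5)/2 = 9.065×10^5 km.
Circular speed at r₁: v₁ = √(μ/r₁) = √(1.27053×10^8/1.640×10^6) = 8.802 km/s.
On the transfer ellipse at r₁, vis-viva gives v_a = √[μ(2/r₁ − 1/a_t)] = 3.845 km/s.
First burn Δv₁ = |v_a − v₁| = 4.957 km/s.
Circular speed at r₂: v₂ = √(μ/r₂) = 27.100 km/s.
Transfer-orbit speed at r₂: v_p = √[μ(2/r₂ − 1/a_t)] = 36.451 km/s.
Second burn Δv₂ = |v₂ − v_p| = 9.351 km/s.
Total Δv = Δv₁ + Δv₂ = 14.31 km/s.

Δv = 14300 m/s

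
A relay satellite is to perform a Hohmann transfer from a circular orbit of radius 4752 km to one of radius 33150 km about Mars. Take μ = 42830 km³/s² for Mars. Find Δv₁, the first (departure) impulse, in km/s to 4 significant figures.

The Hohmann ellipse has a_t = (r₁ + r₂)/2 = 18951 km.
Circular speed at r = 4752 km: v_c = √(μ/r) = 3.00217 km/s.
Transfer-orbit speed at the same r (vis-viva, a = a_t): v_t = √[μ(2/r − 1/a_t)] = 3.97065 km/s.
Δv₁ = |v_t − v_c| = |3.97065 − 3.00217| = 0.9685 km/s.

Δv₁ = 0.9685 km/s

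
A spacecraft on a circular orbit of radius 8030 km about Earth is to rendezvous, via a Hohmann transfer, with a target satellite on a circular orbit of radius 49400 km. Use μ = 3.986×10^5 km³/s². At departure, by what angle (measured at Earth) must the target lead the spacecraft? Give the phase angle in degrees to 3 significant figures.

φ = 100°

Semi-major axis of the transfer orbit: a_t = (8030 + 49400)/2 = 28715 km.
Transfer time t = π√(a_t³/μ) = 24213 s.
The target's mean motion on its circular orbit is ω₂ = √(μ/r₂³) = 5.7501×10^-5 rad/s.
Angle swept by the target during transfer: ω₂·t = 1.3923 rad = 79.77°.
Arrival is 180° from departure on the ellipse, so φ = 180° − 79.77° = 100°.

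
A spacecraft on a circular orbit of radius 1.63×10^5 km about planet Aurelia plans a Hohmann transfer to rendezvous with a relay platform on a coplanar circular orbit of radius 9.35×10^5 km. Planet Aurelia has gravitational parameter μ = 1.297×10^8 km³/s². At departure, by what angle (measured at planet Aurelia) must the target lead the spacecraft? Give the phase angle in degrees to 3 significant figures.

φ = 99.0°

Transfer-ellipse semi-major axis a_t = (r₁ + r₂)/2 = (1.630×10^5 + 9.350×10^5)/2 = 5.490×10^5 km.
The half-period of the transfer ellipse is t = π√(a_t³/μ) = 1.1221×10^5 s.
The target's mean motion on its circular orbit is ω₂ = √(μ/r₂³) = 1.2597×10^-5 rad/s.
Angle swept by the target during transfer: ω₂·t = 1.4135 rad = 80.99°.
Arrival is 180° from departure on the ellipse, so φ = 180° − 80.99° = 99.0°.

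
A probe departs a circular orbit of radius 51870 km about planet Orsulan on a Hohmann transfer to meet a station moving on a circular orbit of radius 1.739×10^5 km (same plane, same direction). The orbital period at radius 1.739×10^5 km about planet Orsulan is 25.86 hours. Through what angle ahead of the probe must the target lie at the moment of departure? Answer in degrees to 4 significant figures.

φ = 85.86°

From Kepler's third law T² = 4π²r³/μ at r = 1.739×10^5 km, T = 25.86 hours = 25.86 × 3600 s = 93096 s: μ = 4π²r³/T² = 2.39550×10^7 km³/s².
Transfer-ellipse semi-major axis a_t = (r₁ + r₂)/2 = (51870 + 1.739×10^5)/2 = 1.12885×10^5 km.
Transfer time t = π√(a_t³/μ) = 24340 s.
The target's mean motion on its circular orbit is ω₂ = √(μ/r₂³) = 6.749×10^-5 rad/s.
Angle swept by the target during transfer: ω₂·t = 1.643 rad = 94.14°.
The probe traverses 180° on the transfer ellipse, so the target must lead by 180° − 94.14° = 85.86°.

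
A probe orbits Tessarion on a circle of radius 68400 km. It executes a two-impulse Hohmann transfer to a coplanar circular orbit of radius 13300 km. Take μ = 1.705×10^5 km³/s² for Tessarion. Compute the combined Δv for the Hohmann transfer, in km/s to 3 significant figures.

Δv = 1.73 km/s

Semi-major axis of the transfer orbit: a_t = (68400 + 13300)/2 = 40850 km.
At r₁ the circular-orbit speed is v₁ = √(μ/r₁) = 1.57883 km/s.
On the transfer ellipse at r₁, v² = μ(2/r − 1/a) gives v_a = √[μ(2/r₁ − 1/a_t)] = 0.900874 km/s.
First burn Δv₁ = |v_a − v₁| = 0.6780 km/s.
At r₂, v₂ = √(μ/r₂) = 3.580 km/s.
Transfer-orbit speed at r₂: v_p = √[μ(2/r₂ − 1/a_t)] = 4.633 km/s.
Second burn Δv₂ = |v₂ − v_p| = 1.053 km/s.
Total Δv = Δv₁ + Δv₂ = 1.731 km/s.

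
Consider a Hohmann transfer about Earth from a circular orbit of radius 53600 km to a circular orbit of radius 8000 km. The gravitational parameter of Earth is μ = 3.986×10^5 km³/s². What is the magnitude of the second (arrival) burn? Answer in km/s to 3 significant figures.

Semi-major axis of the transfer orbit: a_t = (53600 + 8000)/2 = 30800 km.
Circular speed at r = 8000 km: v_c = √(μ/r) = 7.059 km/s.
Transfer-orbit speed at the same r (vis-viva, a = a_t): v_t = √[μ(2/r − 1/a_t)] = 9.312 km/s.
Δv₂ = |v_t − v_c| = |9.312 − 7.059| = 2.253 km/s.

Δv₂ = 2.25 km/s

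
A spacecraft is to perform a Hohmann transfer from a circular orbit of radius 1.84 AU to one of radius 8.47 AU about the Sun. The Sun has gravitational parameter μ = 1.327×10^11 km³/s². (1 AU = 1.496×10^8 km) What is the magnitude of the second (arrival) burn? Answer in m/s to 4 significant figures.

Δv₂ = 4120 m/s

In km: r₁ = 1.84 × 1.496×10^8 = 2.75264×10^8 km; r₂ = 8.47 × 1.496×10^8 = 1.267112×10^9 km.
The Hohmann ellipse has a_t = (r₁ + r₂)/2 = 7.71188×10^8 km.
On the circular orbit at r = 1.267112×10^9 km, v_c = √(μ/r) = 10.234 km/s.
Transfer-orbit speed at the same r (vis-viva, a = a_t): v_t = √[μ(2/r − 1/a_t)] = 6.1140 km/s.
Δv₂ = |v_t − v_c| = |6.1140 − 10.234| = 4.120 km/s.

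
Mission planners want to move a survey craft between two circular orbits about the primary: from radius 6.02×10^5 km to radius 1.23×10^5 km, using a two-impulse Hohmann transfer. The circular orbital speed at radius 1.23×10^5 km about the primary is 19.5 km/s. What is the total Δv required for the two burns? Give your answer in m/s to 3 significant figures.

Δv = 9310 m/s

From the circular-orbit relation v² = μ/r at r = 1.23×10^5 km: μ = v²r = (19.5)² × 1.23×10^5 = 4.67708×10^7 km³/s².
Semi-major axis of the transfer orbit: a_t = (6.020×10^5 + 1.230×10^5)/2 = 3.625×10^5 km.
At r₁ the circular-orbit speed is v₁ = √(μ/r₁) = 8.814 km/s.
Transfer-orbit speed at r₁ (vis-viva): v_a = √[μ(2/r₁ − 1/a_t)] = 5.134 km/s.
First burn Δv₁ = |v_a − v₁| = 3.680 km/s.
At r₂, v₂ = √(μ/r₂) = 19.500 km/s.
Transfer-orbit speed at r₂: v_p = √[μ(2/r₂ − 1/a_t)] = 25.129 km/s.
Second burn Δv₂ = |v₂ − v_p| = 5.629 km/s.
Δv = Δv₁ + Δv₂ = 3.680 + 5.629 = 9.309 km/s.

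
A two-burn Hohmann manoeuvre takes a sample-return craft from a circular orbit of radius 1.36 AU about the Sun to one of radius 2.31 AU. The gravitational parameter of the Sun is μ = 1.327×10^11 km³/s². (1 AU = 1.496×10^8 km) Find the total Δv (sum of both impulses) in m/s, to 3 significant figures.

In km: r₁ = 1.36 × 1.496×10^8 = 2.03456×10^8 km; r₂ = 2.31 × 1.496×10^8 = 3.45576×10^8 km.
Transfer-ellipse semi-major axis a_t = (r₁ + r₂)/2 = (2.03456×10^8 + 3.45576×10^8)/2 = 2.74516×10^8 km.
At r₁ the circular-orbit speed is v₁ = √(μ/r₁) = 25.539 km/s.
Transfer-orbit speed at r₁ (vis-viva equation): v_p = √[μ(2/r₁ − 1/a_t)] = 28.654 km/s.
First burn Δv₁ = |v_p − v₁| = 3.115 km/s.
Circular speed at r₂: v₂ = √(μ/r₂) = 19.596 km/s.
Transfer-orbit speed at r₂: v_a = √[μ(2/r₂ − 1/a_t)] = 16.870 km/s.
Second burn Δv₂ = |v₂ − v_a| = 2.726 km/s.
Total Δv = Δv₁ + Δv₂ = 5.841 km/s.

Δv = 5840 m/s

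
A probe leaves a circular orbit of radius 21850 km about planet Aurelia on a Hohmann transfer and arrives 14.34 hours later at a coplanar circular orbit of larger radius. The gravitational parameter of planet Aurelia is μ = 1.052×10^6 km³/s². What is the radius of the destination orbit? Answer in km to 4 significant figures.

Transfer time t = 14.34 hours = 51624 s, and t = π√(a_t³/μ).
So a_t = (μ t²/π²)^(1/3) = (1.052×10^6 × (51624)² / π²)^(1/3) = 65736 km.
Since a_t = (r₁ + r₂)/2, r₂ = 2a_t − r₁ = 2×65736 − 21850 = 1.09622×10^5 km.

r₂ = 1.096×10^5 km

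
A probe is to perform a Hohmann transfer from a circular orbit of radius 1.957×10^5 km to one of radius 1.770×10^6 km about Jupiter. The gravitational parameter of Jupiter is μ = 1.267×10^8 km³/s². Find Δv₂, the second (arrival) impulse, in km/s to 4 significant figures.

Δv₂ = 4.685 km/s

Transfer-ellipse semi-major axis a_t = (r₁ + r₂)/2 = (1.957×10^5 + 1.770×10^6)/2 = 9.8285×10^5 km.
On the circular orbit at r = 1.770×10^6 km, v_c = √(μ/r) = 8.4606 km/s.
Transfer-orbit speed at the same r (vis-viva, a = a_t): v_t = √[μ(2/r − 1/a_t)] = 3.7753 km/s.
Δv₂ = |v_t − v_c| = |3.7753 − 8.4606| = 4.685 km/s.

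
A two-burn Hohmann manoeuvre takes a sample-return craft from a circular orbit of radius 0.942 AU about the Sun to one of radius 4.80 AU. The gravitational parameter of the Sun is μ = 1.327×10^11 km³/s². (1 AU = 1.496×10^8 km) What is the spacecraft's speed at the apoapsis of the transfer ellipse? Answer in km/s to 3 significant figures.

v = 7.79 km/s

In km: r₁ = 0.942 × 1.496×10^8 = 1.409232×10^8 km; r₂ = 4.80 × 1.496×10^8 = 7.1808×10^8 km.
The Hohmann ellipse has a_t = (r₁ + r₂)/2 = 4.295016×10^8 km.
The apoapsis of the transfer ellipse is at r = 7.1808×10^8 km.
From the vis-viva equation, v = √[μ(2/r − 1/a_t)] = 7.787 km/s.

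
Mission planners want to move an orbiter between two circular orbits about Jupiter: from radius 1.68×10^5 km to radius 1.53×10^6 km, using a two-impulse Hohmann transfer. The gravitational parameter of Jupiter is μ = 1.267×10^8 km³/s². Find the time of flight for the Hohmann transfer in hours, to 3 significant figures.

t = 60.6 hours

Semi-major axis of the transfer orbit: a_t = (1.680×10^5 + 1.530×10^6)/2 = 8.490×10^5 km.
Transfer time t = π√(a_t³/μ) = π√((8.490×10^5)³ / 1.267×10^8) = 2.183×10^5 s.
Converting: 2.183×10^5 s ÷ 3600 s/hour = 60.6 hours.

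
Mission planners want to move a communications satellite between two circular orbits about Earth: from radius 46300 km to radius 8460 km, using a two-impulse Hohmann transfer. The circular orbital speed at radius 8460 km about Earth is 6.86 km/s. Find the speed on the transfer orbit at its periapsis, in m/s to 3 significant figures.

From the circular-orbit relation v² = μ/r at r = 8460 km: μ = v²r = (6.86)² × 8460 = 3.98124×10^5 km³/s².
Semi-major axis of the transfer orbit: a_t = (46300 + 8460)/2 = 27380 km.
The periapsis of the transfer ellipse is at r = 8460 km.
Applying v² = μ(2/r − 1/a_t): v = 8.921 km/s.

v = 8920 m/s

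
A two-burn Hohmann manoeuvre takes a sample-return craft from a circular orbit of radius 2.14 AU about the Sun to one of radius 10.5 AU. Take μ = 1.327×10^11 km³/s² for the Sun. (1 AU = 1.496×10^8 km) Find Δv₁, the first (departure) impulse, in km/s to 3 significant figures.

Δv₁ = 5.88 km/s

In km: r₁ = 2.14 × 1.496×10^8 = 3.20144×10^8 km; r₂ = 10.5 × 1.496×10^8 = 1.5708×10^9 km.
Semi-major axis of the transfer orbit: a_t = (3.20144×10^8 + 1.5708×10^9)/2 = 9.45472×10^8 km.
Circular speed at r = 3.20144×10^8 km: v_c = √(μ/r) = 20.359 km/s.
Transfer-orbit speed at the same r (vis-viva, a = a_t): v_t = √[μ(2/r − 1/a_t)] = 26.242 km/s.
Δv₁ = |v_t − v_c| = |26.242 − 20.359| = 5.883 km/s.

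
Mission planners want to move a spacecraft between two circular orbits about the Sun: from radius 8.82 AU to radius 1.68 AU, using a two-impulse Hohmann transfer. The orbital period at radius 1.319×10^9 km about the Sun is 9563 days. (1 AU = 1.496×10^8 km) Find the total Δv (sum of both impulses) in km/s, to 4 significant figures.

Δv = 11.16 km/s

From Kepler's third law T² = 4π²r³/μ at r = 1.319×10^9 km, T = 9563 days = 9563 × 86400 s = 8.262432×10^8 s: μ = 4π²r³/T² = 1.32702×10^11 km³/s².
In km: r₁ = 8.82 × 1.496×10^8 = 1.319472×10^9 km; r₂ = 1.68 × 1.496×10^8 = 2.51328×10^8 km.
The Hohmann ellipse has a_t = (r₁ + r₂)/2 = 7.854×10^8 km.
At r₁ the circular-orbit speed is v₁ = √(μ/r₁) = 10.029 km/s.
Transfer-orbit speed at r₁ (vis-viva equation): v_a = √[μ(2/r₁ − 1/a_t)] = 5.6730 km/s.
First burn Δv₁ = |v_a − v₁| = 4.356 km/s.
At r₂, v₂ = √(μ/r₂) = 22.978 km/s.
Transfer-orbit speed at r₂: v_p = √[μ(2/r₂ − 1/a_t)] = 29.783 km/s.
Second burn Δv₂ = |v₂ − v_p| = 6.805 km/s.
Total Δv = Δv₁ + Δv₂ = 11.16 km/s.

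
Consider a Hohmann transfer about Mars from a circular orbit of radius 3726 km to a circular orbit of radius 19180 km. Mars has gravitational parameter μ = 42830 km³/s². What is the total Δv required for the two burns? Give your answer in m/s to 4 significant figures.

Semi-major axis of the transfer orbit: a_t = (3726 + 19180)/2 = 11453 km.
At r₁ the circular-orbit speed is v₁ = √(μ/r₁) = 3.3904 km/s.
Transfer-orbit speed at r₁ (vis-viva equation): v_p = √[μ(2/r₁ − 1/a_t)] = 4.3875 km/s.
First burn Δv₁ = |v_p − v₁| = 0.9971 km/s.
Circular speed at r₂: v₂ = √(μ/r₂) = 1.4943 km/s.
Transfer-orbit speed at r₂: v_a = √[μ(2/r₂ − 1/a_t)] = 0.85234 km/s.
Second burn Δv₂ = |v₂ − v_a| = 0.6420 km/s.
Total Δv = Δv₁ + Δv₂ = 1.639 km/s.

Δv = 1639 m/s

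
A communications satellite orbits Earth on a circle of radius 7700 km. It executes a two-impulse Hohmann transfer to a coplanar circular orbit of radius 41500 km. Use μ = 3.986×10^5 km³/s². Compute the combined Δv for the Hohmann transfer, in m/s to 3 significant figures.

Semi-major axis of the transfer orbit: a_t = (7700 + 41500)/2 = 24600 km.
Circular speed at r₁: v₁ = √(μ/r₁) = √(3.986×10^5/7700) = 7.195 km/s.
On the transfer ellipse at r₁, vis-viva gives v_p = √[μ(2/r₁ − 1/a_t)] = 9.345 km/s.
First burn Δv₁ = |v_p − v₁| = 2.150 km/s.
Circular speed at r₂: v₂ = √(μ/r₂) = 3.099 km/s.
Transfer-orbit speed at r₂: v_a = √[μ(2/r₂ − 1/a_t)] = 1.734 km/s.
Second burn Δv₂ = |v₂ − v_a| = 1.365 km/s.
Total Δv = Δv₁ + Δv₂ = 3.515 km/s.

Δv = 3520 m/s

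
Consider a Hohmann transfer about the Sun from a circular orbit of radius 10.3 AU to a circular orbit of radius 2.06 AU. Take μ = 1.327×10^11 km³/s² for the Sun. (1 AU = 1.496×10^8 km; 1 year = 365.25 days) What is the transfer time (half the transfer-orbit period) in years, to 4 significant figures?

t = 7.682 years

In km: r₁ = 10.3 × 1.496×10^8 = 1.54088×10^9 km; r₂ = 2.06 × 1.496×10^8 = 3.08176×10^8 km.
Transfer-ellipse semi-major axis a_t = (r₁ + r₂)/2 = (1.54088×10^9 + 3.08176×10^8)/2 = 9.24528×10^8 km.
By Kepler's third law the transfer-orbit period is T = 2π√(a_t³/μ), so t = T/2 = 2.4243×10^8 s.
Converting: 2.4243×10^8 s ÷ 3.15576×10^7 s/year (365.25 × 86400) = 7.682 years.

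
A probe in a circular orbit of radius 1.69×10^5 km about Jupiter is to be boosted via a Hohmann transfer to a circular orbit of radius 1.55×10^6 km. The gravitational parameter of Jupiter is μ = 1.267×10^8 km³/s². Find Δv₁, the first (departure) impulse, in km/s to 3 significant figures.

Semi-major axis of the transfer orbit: a_t = (1.690×10^5 + 1.550×10^6)/2 = 8.595×10^5 km.
On the circular orbit at r = 1.690×10^5 km, v_c = √(μ/r) = 27.381 km/s.
Vis-viva on the transfer ellipse at r = 1.690×10^5 km gives v_t = √[μ(2/r − 1/a_t)] = 36.770 km/s.
Δv₁ = |v_t − v_c| = |36.770 − 27.381| = 9.389 km/s.

Δv₁ = 9.39 km/s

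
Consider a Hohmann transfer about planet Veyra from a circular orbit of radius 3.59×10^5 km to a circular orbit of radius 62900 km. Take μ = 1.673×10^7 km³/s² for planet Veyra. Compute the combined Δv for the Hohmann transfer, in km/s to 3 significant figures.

Transfer-ellipse semi-major axis a_t = (r₁ + r₂)/2 = (3.590×10^5 + 62900)/2 = 2.1095×10^5 km.
At r₁ the circular-orbit speed is v₁ = √(μ/r₁) = 6.827 km/s.
Transfer-orbit speed at r₁ (vis-viva): v_a = √[μ(2/r₁ − 1/a_t)] = 3.728 km/s.
First burn Δv₁ = |v_a − v₁| = 3.099 km/s.
At r₂, v₂ = √(μ/r₂) = 16.309 km/s.
Transfer-orbit speed at r₂: v_p = √[μ(2/r₂ − 1/a_t)] = 21.276 km/s.
Second burn Δv₂ = |v₂ − v_p| = 4.967 km/s.
Total Δv = Δv₁ + Δv₂ = 8.066 km/s.

Δv = 8.07 km/s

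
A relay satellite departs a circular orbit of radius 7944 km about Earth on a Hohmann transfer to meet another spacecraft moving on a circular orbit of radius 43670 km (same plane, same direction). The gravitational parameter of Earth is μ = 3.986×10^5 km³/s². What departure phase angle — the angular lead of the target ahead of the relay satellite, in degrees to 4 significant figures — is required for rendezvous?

Semi-major axis of the transfer orbit: a_t = (7944 + 43670)/2 = 25807 km.
The half-period of the transfer ellipse is t = π√(a_t³/μ) = 20630 s.
Target angular speed ω₂ = √(μ/r₂³) = 6.918×10^-5 rad/s.
Angle swept by the target during transfer: ω₂·t = 1.4272 rad = 81.77°.
Arrival is 180° from departure on the ellipse, so φ = 180° − 81.77° = 98.23°.

φ = 98.23°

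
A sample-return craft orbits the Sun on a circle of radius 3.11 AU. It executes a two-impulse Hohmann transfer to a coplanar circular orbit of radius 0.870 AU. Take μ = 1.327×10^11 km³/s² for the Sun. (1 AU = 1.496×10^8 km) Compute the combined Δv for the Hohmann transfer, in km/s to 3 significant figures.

In km: r₁ = 3.11 × 1.496×10^8 = 4.65256×10^8 km; r₂ = 0.870 × 1.496×10^8 = 1.30152×10^8 km.
Transfer-ellipse semi-major axis a_t = (r₁ + r₂)/2 = (4.65256×10^8 + 1.30152×10^8)/2 = 2.97704×10^8 km.
Circular speed at r₁: v₁ = √(μ/r₁) = √(1.327×10^11/4.65256×10^8) = 16.8884 km/s.
Transfer-orbit speed at r₁ (vis-viva): v_a = √[μ(2/r₁ − 1/a_t)] = 11.1666 km/s.
First burn Δv₁ = |v_a − v₁| = 5.722 km/s.
At r₂, v₂ = √(μ/r₂) = 31.931 km/s.
Transfer-orbit speed at r₂: v_p = √[μ(2/r₂ − 1/a_t)] = 39.918 km/s.
Second burn Δv₂ = |v₂ − v_p| = 7.987 km/s.
Total Δv = Δv₁ + Δv₂ = 13.71 km/s.

Δv = 13.7 km/s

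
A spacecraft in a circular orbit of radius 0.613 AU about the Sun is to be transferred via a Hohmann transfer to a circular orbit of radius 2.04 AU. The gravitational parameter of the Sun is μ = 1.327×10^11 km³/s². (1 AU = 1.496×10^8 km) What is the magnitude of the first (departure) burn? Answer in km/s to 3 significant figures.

In km: r₁ = 0.613 × 1.496×10^8 = 9.17048×10^7 km; r₂ = 2.04 × 1.496×10^8 = 3.05184×10^8 km.
Transfer-ellipse semi-major axis a_t = (r₁ + r₂)/2 = (9.17048×10^7 + 3.05184×10^8)/2 = 1.984444×10^8 km.
On the circular orbit at r = 9.17048×10^7 km, v_c = √(μ/r) = 38.040 km/s.
Transfer-orbit speed at the same r (vis-viva, a = a_t): v_t = √[μ(2/r − 1/a_t)] = 47.174 km/s.
Δv₁ = |v_t − v_c| = |47.174 − 38.040| = 9.134 km/s.

Δv₁ = 9.13 km/s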